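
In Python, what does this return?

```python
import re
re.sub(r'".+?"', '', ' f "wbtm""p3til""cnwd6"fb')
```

' f fb'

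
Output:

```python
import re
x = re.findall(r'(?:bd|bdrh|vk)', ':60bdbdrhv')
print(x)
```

Alternation isn't longest-match — the leftmost alternative that fits at this position is chosen.
Matches: at [3:5] → 'bd'; at [5:7] → 'bd'.
`findall` yields the raw match text (2 of them) because the pattern has no groups.

['bd', 'bd']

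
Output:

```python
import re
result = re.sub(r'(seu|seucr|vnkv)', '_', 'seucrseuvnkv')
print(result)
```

_cr__

Alternation tries branches left to right and keeps the first one that lets the overall match succeed at that position.
Matches: at [0:3] → 'seu'; at [5:8] → 'seu'; at [8:12] → 'vnkv'.
`sub` substitutes '_' at each match site.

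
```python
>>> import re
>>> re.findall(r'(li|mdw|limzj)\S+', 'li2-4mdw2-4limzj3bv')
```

One capturing group, so `findall` returns just the captured substring from the one match — 1 in all.

['li']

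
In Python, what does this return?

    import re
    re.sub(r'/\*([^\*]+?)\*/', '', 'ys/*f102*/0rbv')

Matches: at [2:10] → '/*f102*/'.
Each match is replaced by ''.

'ys0rbv'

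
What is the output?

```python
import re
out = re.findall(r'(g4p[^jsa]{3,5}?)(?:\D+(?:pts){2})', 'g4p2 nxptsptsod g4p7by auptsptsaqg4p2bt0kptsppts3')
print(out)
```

Lazy quantifiers expand one character at a time until the remainder of the pattern can match.
`findall` collects group 1 from each match (2 total).

['g4p2 n', 'g4p7by']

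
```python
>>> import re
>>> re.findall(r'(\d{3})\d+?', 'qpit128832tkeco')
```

Pattern: exactly 3 of a digit (captured); then one or more of a digit (lazy).
Scanning left to right: at [4:8] match '1288', group 1 = '128'.
Because there's exactly one group, `findall` drops the full match and keeps group 1 from the one hit.

['128']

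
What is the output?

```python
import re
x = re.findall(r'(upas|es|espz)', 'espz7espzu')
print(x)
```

['es', 'es']

Branches in `(...|...)` are attempted left-to-right; the first branch that allows the whole pattern to succeed is taken.
Scanning left to right: at [0:2] match 'es', group 1 = 'es'; at [5:7] match 'es', group 1 = 'es'.
With a single group, `findall` returns only what that group captured — 2 items.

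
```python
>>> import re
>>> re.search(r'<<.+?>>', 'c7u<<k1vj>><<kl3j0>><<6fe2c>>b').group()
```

'<<k1vj>>'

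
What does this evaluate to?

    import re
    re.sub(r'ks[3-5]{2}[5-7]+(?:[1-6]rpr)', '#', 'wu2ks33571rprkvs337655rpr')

This matches the literal 'ks', then exactly 2 of a character in [3-5], then one or more of a character in [5-7]; then a character in [1-6], then the literal 'rpr' (non-capturing group).
Matches: at [3:13] → 'ks33571rpr'.
Each match is replaced by '#'.

'wu2#kvs337655rpr'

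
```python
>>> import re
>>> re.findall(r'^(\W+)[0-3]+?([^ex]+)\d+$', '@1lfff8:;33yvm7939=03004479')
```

The pattern matches anchored at the start of the string; then one or more of a non-word character (captured); then one or more of a character in [0-3] (lazy); then one or more of any character except [ex] (captured); then one or more of a digit; then anchored at the end.
Walking the string: at [0:27] match '@1lfff8:;33yvm7939=03004479', groups = ('@', 'lfff8:;33yvm7939=0300447').
2 groups means the one result is a tuple of 2 captured strings — 1 here.

[('@', 'lfff8:;33yvm7939=0300447')]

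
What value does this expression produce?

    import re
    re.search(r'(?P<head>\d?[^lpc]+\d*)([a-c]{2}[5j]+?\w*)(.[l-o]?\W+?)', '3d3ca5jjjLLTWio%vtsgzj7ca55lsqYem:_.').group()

'3d3ca5jjjLLTWio%'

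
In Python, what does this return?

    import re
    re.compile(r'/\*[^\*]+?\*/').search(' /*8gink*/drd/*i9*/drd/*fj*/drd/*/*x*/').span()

`re.search` scans for the first position where the pattern succeeds.
The match spans [1:10] → '/*8gink*/'.

(1, 10)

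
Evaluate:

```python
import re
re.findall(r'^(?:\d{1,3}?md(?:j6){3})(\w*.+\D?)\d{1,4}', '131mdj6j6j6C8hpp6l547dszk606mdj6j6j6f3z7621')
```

['C8hpp6l547dszk606mdj6j6j6f3z762']

The pattern matches anchored at the start of the string; then 1 to 3 of a digit (lazy), then the literal 'md', then the literal 'j6' repeated 3 times (non-capturing group); then zero or more of a word character, then one or more of any character, then optionally a non-digit (captured); then 1 to 4 of a digit.
Walking the string: at [0:43] match '131mdj6j6j6C8hpp6l547dszk606mdj6j6j6f3z7621', group 1 = 'C8hpp6l547dszk606mdj6j6j6f3z762'.
One capturing group, so `findall` returns just the captured substring from the one match — 1 in all.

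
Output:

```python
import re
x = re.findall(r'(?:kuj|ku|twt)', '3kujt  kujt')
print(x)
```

['kuj', 'kuj']

Alternation isn't longest-match — the leftmost alternative that fits at this position is chosen.
Matches: at [1:4] → 'kuj'; at [7:10] → 'kuj'.
With no groups in the pattern, `findall` gives back each whole match — 2 here.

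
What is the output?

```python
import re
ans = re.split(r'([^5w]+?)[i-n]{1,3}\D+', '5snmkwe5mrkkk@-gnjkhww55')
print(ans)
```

The pattern matches one or more of any character except [5w] (lazy) (captured); then 1 to 3 of a character in [i-n]; then one or more of a non-digit.
Lazy quantifiers expand one character at a time until the remainder of the pattern can match.
Matches to split on: at [1:7] → 'snmkwe'; at [8:22] → 'mrkkk@-gnjkhww'.
`re.split` interleaves the captured-group text with the surrounding fragments.

['5', 's', '5', 'mr', '55']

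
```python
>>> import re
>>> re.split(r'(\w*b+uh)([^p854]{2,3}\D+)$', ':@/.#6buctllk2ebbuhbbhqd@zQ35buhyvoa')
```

[':@/.#6buctllk2ebbuhbbhqd@', 'zQ35buh', 'yvoa', '']

Pattern: zero or more of a word character, then one or more of the literal 'b', then the literal 'uh' (captured); then 2 to 3 of any character except [p854], then one or more of a non-digit (captured); then anchored at the end.
Matches to split on: at [25:36] → 'zQ35buhyvoa'.
With a capturing group present, the delimiter's captured portion is kept in the result list.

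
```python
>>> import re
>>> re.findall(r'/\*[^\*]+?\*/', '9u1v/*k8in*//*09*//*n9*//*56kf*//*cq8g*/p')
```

['/*k8in*/', '/*09*/', '/*n9*/', '/*56kf*/', '/*cq8g*/']

Walking the string: at [4:12] → '/*k8in*/'; at [12:18] → '/*09*/'; at [18:24] → '/*n9*/'; at [24:32] → '/*56kf*/'; at [32:40] → '/*cq8g*/'.
No capturing groups, so `findall` returns the 5 full match strings.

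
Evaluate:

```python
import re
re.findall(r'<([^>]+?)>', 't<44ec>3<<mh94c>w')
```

['44ec', '<mh94c']

Matches: at [1:7] match '<44ec>', group 1 = '44ec'; at [8:16] match '<<mh94c>', group 1 = '<mh94c'.
With a single group, `findall` returns only what that group captured — 2 items.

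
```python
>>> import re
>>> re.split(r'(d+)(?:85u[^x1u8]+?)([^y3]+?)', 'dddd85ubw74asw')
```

['', 'dddd', 'w', '74asw']

Pattern: one or more of a literal 'd' (captured); then the literal '85u', then one or more of any character except [x1u8] (lazy) (non-capturing group); then one or more of any character except [y3] (lazy) (captured).
A non-greedy quantifier consumes as few characters as it can — just enough that the remainder of the pattern still matches from where it stops; whatever follows it matches normally.
Matches to split on: at [0:9] → 'dddd85ubw'.
`re.split` interleaves the captured-group text with the surrounding fragments.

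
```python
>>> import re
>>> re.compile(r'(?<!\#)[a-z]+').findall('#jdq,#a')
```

['dq']

The negative lookaround is zero-width — it rules out positions where the adjacent text would match, without consuming anything.
Matches: at [2:4] → 'dq'.
With no groups in the pattern, `findall` gives back each whole match — 1 here.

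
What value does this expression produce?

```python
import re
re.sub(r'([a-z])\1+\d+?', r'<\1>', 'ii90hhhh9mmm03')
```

`\1` has to match the exact text group 1 already captured.
Matches: at [0:3] → 'ii9'; at [4:9] → 'hhhh9'; at [9:13] → 'mmm0'.
`\1` in the replacement pulls in group 1's text for each match.

'<i>0<h><m>3'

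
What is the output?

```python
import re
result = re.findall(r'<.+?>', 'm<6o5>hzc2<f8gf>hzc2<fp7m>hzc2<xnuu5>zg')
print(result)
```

['<6o5>', '<f8gf>', '<fp7m>', '<xnuu5>']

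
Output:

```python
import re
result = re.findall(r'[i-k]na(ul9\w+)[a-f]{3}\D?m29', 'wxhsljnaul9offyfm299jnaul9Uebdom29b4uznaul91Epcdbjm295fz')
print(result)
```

['ul9offyfm299jnaul9Uebdom29b4uznaul91Ep']

Pattern: a character in [i-k], then the literal 'na'; then the literal 'ul9', then one or more of a word character (captured); then exactly 3 of a character in [a-f], then optionally a non-digit, then the literal 'm29'.
Walking the string: at [5:53] match 'jnaul9offyfm299jnaul9Uebdom29b4uznaul91Epcdbjm29', group 1 = 'ul9offyfm299jnaul9Uebdom29b4uznaul91Ep'.
One capturing group, so `findall` returns just the captured substring from the one match — 1 in all.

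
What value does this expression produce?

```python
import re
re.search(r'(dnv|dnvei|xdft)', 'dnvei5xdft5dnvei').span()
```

Alternation isn't longest-match — the leftmost alternative that fits at this position is chosen.
The match spans [0:3] → 'dnv'.

(0, 3)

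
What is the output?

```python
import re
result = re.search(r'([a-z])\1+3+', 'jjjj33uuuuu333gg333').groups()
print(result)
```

`\1` has to match the exact text group 1 already captured.
`re.search` tries every starting position until one works.
The match spans [0:6] → 'jjjj33'.
Captured: group 1 = 'j'.

('j',)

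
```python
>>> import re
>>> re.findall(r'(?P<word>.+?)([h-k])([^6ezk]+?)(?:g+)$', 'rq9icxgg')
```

This matches one or more of any character (lazy) (captured as 'word'); then a character in [h-k] (captured); then one or more of any character except [6ezk] (lazy) (captured); then one or more of a literal 'g' (non-capturing group); then anchored at the end.
With the lazy modifier that quantifier settles for the fewest repetitions that let the rest of the pattern succeed (the atoms after it are unaffected and can still be greedy).
Matches: at [0:8] match 'rq9icxgg', groups = ('rq9', 'i', 'cx').
3 groups means the one result is a tuple of 3 captured strings — 1 here.

[('rq9', 'i', 'cx')]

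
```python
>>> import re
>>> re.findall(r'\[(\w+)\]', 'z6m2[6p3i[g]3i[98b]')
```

['g', '98b']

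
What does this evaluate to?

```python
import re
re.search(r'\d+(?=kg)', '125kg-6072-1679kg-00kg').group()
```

Lookahead/lookbehind check context without consuming it, so the matched span excludes the asserted characters.
The match spans [0:3] → '125'.

'125'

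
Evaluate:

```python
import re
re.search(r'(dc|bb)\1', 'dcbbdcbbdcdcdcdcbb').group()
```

A backreference is literal: `\1` must see the identical characters the first group matched.
`re.search` scans for the first position where the pattern succeeds.
The match spans [8:12] → 'dcdc'.
Captured: group 1 = 'dc'.

'dcdc'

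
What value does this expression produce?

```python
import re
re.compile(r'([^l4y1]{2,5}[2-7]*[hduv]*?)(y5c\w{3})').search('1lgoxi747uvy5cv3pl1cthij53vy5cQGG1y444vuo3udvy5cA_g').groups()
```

Pattern: 2 to 5 of any character except [l4y1], then zero or more of a character in [2-7], then zero or more of one of [hduv] (lazy) (captured); then the literal 'y5c', then exactly 3 of a word character (captured).
`search` walks the string left to right and returns the first match it finds.
The match spans [2:17] → 'goxi747uvy5cv3p'.
Captured: group 1 = 'goxi747uv', group 2 = 'y5cv3p'.

('goxi747uv', 'y5cv3p')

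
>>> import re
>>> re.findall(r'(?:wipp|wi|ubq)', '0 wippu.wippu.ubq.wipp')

['wipp', 'wipp', 'ubq', 'wipp']

Branches in `(...|...)` are attempted left-to-right; the first branch that allows the whole pattern to succeed is taken.
Scanning left to right: at [2:6] → 'wipp'; at [8:12] → 'wipp'; at [14:17] → 'ubq'; at [18:22] → 'wipp'.
`findall` yields the raw match text (4 of them) because the pattern has no groups.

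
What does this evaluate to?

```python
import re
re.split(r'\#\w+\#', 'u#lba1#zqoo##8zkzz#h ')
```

Each match becomes a cut point; 3 segments remain.

['u', 'zqoo#', 'h ']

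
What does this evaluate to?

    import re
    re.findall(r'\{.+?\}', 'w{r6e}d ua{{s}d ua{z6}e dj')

['{r6e}', '{{s}', '{z6}']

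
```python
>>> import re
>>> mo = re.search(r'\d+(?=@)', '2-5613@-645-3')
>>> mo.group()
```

Lookahead/lookbehind check context without consuming it, so the matched span excludes the asserted characters.
`re.search` tries every starting position until one works.
The match spans [2:6] → '5613'.

'5613'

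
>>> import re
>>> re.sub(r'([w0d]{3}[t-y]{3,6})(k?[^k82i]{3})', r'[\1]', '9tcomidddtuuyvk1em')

Pattern: exactly 3 of one of [w0d], then 3 to 6 of a character in [t-y] (captured); then optionally a literal 'k', then exactly 3 of any character except [k82i] (captured).
`\1` in the replacement pulls in group 1's text for each match.

'9tcomi[dddtuuyv]'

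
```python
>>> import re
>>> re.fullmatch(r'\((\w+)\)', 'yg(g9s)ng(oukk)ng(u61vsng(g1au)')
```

None

`re.fullmatch` requires the pattern to consume the entire string.
Here the pattern can't cover the whole string, so the call returns None.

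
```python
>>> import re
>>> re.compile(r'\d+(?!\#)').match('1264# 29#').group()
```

Because the assertion is negative and zero-width, positions next to the forbidden text are skipped.
`match` is anchored at position 0; if the pattern doesn't fit there, it returns None.
The match spans [0:3] → '126'.

'126'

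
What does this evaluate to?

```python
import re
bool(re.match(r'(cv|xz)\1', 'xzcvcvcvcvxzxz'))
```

A backreference is literal: `\1` must see the identical characters the first group matched.
`match` is anchored at position 0; if the pattern doesn't fit there, it returns None.
Here the string doesn't start with a match, so the call returns None, and `bool(None)` is False.

False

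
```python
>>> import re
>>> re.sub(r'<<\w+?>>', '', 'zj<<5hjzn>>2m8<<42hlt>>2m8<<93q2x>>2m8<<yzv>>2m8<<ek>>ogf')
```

Matches: at [2:11] → '<<5hjzn>>'; at [14:23] → '<<42hlt>>'; at [26:35] → '<<93q2x>>'; at [38:45] → '<<yzv>>'; at [48:54] → '<<ek>>'.
`sub` substitutes '' at each match site.

'zj2m82m82m82m8ogf'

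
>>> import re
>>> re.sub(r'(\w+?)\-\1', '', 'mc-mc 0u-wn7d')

' 0u-wn7d'

After group 1 captures some text, `\1` only succeeds where that same text appears again.
Matches: at [0:5] → 'mc-mc'.
Every occurrence is swapped for ''.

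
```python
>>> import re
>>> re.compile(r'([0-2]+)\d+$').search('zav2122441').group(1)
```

'2122'

The match spans [3:10] → '2122441'.
Captured: group 1 = '2122'.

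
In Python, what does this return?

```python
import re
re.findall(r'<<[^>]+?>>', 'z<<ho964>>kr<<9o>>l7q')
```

Matches: at [1:10] → '<<ho964>>'; at [12:18] → '<<9o>>'.
With no groups in the pattern, `findall` gives back each whole match — 2 here.

['<<ho964>>', '<<9o>>']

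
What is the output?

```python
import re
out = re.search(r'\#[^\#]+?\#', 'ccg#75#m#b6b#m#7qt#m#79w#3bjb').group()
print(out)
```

`search` walks the string left to right and returns the first match it finds.
The match spans [3:7] → '#75#'.

#75#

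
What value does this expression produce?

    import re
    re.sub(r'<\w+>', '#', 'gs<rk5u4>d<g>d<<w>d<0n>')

Every occurrence is swapped for '#'.

'gs#d#d<#d#'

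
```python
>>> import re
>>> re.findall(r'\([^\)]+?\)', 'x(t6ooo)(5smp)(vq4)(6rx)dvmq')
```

`findall` yields the raw match text (4 of them) because the pattern has no groups.

['(t6ooo)', '(5smp)', '(vq4)', '(6rx)']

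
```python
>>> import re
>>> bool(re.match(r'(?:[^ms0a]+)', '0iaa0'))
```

This matches one or more of any character except [ms0a] (non-capturing group).
`re.match` won't scan ahead — the pattern has to work from the very first character.
Here the string doesn't start with a match, so the call returns None, and `bool(None)` is False.

False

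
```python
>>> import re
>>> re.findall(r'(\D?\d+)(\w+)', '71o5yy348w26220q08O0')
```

The pattern matches optionally a non-digit, then one or more of a digit (captured); then one or more of a word character (captured).
Scanning left to right: at [0:20] match '71o5yy348w26220q08O0', groups = ('71', 'o5yy348w26220q08O0').
2 groups means the one result is a tuple of 2 captured strings — 1 here.

[('71', 'o5yy348w26220q08O0')]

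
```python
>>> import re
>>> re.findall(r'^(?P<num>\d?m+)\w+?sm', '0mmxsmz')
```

Pattern: anchored at the start of the string; then optionally a digit, then one or more of the literal 'm' (captured as 'num'); then one or more of a word character (lazy), then the literal 'sm'.
Scanning left to right: at [0:6] match '0mmxsm', group 1 = '0mm'.
One capturing group, so `findall` returns just the captured substring from the one match — 1 in all.

['0mm']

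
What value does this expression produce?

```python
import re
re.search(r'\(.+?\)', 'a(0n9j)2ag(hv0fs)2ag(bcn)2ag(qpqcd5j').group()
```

'(0n9j)'

A non-greedy quantifier consumes as few characters as it can — just enough that the remainder of the pattern still matches from where it stops; whatever follows it matches normally.
The match spans [1:7] → '(0n9j)'.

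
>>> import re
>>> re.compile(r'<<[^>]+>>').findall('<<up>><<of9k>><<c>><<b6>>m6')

['<<up>>', '<<of9k>>', '<<c>>', '<<b6>>']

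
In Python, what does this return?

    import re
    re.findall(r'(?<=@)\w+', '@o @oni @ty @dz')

['o', 'oni', 'ty', 'dz']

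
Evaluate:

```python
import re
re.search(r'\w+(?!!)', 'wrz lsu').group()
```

'wrz'

A negative assertion filters positions out without eating any characters.
Unlike `match`, `search` isn't anchored — it looks for the pattern anywhere in the string.
The match spans [0:3] → 'wrz'.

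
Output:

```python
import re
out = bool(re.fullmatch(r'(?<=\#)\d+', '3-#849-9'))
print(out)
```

The `(?=…)`/`(?<=…)` assertion just peeks at neighbouring text; it doesn't advance the match position.
For `fullmatch`, every character of the input must be accounted for by the pattern.
Here the string isn't matched end-to-end, so the call returns None, and `bool(None)` is False.

False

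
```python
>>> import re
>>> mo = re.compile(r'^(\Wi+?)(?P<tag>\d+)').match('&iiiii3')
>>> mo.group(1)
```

'&iiiii'

This matches anchored at the start of the string; then a non-word character, then one or more of a literal 'i' (lazy) (captured); then one or more of a digit (captured as 'tag').
With `match`, the pattern is implicitly anchored at the beginning.
The match spans [0:7] → '&iiiii3'.
Captured: group 1 = '&iiiii', group 2 = '3'.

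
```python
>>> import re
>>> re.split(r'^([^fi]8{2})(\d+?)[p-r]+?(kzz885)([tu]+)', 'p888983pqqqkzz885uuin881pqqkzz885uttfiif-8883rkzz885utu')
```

['', 'p88', '8983', 'kzz885', 'uu', 'in881pqqkzz885uttfiif-8883rkzz885utu']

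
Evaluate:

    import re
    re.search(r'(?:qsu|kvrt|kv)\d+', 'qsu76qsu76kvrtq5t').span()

Unlike `match`, `search` isn't anchored — it looks for the pattern anywhere in the string.
The match spans [0:5] → 'qsu76'.

(0, 5)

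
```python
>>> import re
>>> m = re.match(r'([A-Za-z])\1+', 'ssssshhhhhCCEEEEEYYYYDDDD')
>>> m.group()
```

'sssss'

`match` is anchored at position 0; if the pattern doesn't fit there, it returns None.
The match spans [0:5] → 'sssss'.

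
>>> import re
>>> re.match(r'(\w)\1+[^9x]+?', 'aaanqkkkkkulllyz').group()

'aaan'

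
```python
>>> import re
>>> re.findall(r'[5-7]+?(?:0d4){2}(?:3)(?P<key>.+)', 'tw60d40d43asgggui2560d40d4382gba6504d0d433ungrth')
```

['asgggui2560d40d4382gba6504d0d433ungrth']

Pattern: one or more of a character in [5-7] (lazy), then the literal '0d4' repeated 2 times; then a literal '3' (non-capturing group); then one or more of any character (captured as 'key').
Walking the string: at [2:48] match '60d40d43asgggui2560d40d4382gba6504d0d433ungrth', group 1 = 'asgggui2560d40d4382gba6504d0d433ungrth'.
One capturing group, so `findall` returns just the captured substring from the one match — 1 in all.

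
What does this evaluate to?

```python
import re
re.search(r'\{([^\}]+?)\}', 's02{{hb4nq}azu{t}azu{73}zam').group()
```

'{{hb4nq}'

`search` walks the string left to right and returns the first match it finds.
The match spans [3:11] → '{{hb4nq}'.
Captured: group 1 = '{hb4nq'.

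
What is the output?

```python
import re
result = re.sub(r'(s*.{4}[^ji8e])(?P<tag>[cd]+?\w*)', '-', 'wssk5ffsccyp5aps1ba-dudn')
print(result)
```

w--dudn

This matches zero or more of a literal 's', then exactly 4 of any character, then any character except [ji8e] (captured); then one or more of one of [cd] (lazy), then zero or more of a word character (captured as 'tag').
Matches: at [1:19] → 'ssk5ffsccyp5aps1ba'.
`sub` substitutes '-' at each match site.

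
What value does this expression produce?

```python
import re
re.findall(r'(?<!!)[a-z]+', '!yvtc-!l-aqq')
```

['vtc', 'aqq']

The negative lookaround is zero-width — it rules out positions where the adjacent text would match, without consuming anything.
Matches: at [2:5] → 'vtc'; at [9:12] → 'aqq'.
`findall` yields the raw match text (2 of them) because the pattern has no groups.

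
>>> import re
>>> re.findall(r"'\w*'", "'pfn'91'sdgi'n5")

Since nothing is captured, `findall` lists the 2 matched substrings directly.

["'pfn'", "'sdgi'"]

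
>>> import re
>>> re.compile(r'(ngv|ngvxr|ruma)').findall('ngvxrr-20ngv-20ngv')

['ngv', 'ngv', 'ngv']

`|` is ordered: at each position the engine commits to the first alternative that works.
Scanning left to right: at [0:3] match 'ngv', group 1 = 'ngv'; at [9:12] match 'ngv', group 1 = 'ngv'; at [15:18] match 'ngv', group 1 = 'ngv'.
`findall` collects group 1 from each match (3 total).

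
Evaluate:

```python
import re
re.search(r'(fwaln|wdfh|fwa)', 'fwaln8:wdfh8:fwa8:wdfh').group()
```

'fwaln'

`|` is ordered: at each position the engine commits to the first alternative that works.
`re.search` tries every starting position until one works.
The match spans [0:5] → 'fwaln'.
Captured: group 1 = 'fwaln'.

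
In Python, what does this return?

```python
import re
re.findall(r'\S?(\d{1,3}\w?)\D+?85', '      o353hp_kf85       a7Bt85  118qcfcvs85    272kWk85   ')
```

['353h', '7B', '18q', '72k']

Because there's exactly one group, `findall` drops the full match and keeps group 1 from each hit.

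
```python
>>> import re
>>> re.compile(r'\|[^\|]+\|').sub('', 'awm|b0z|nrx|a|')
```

Matches: at [3:8] → '|b0z|'; at [11:14] → '|a|'.
Each match is replaced by ''.

'awmnrx'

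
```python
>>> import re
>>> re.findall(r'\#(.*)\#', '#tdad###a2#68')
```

Because there's exactly one group, `findall` drops the full match and keeps group 1 from the one hit.

['tdad###a2']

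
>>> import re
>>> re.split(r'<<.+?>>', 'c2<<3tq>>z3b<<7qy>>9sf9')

The string is cut at each match, leaving 3 pieces.

['c2', 'z3b', '9sf9']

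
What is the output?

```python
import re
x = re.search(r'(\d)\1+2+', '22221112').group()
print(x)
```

2222

`\1` is not a pattern — it's the concrete string captured by group 1, re-applied verbatim.
The match spans [0:4] → '2222'.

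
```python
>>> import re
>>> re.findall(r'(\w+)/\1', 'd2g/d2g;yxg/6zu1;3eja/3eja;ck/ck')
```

['d2g', '3eja', 'ck']

After group 1 captures some text, `\1` only succeeds where that same text appears again.
Walking the string: at [0:7] match 'd2g/d2g', group 1 = 'd2g'; at [17:26] match '3eja/3eja', group 1 = '3eja'; at [27:32] match 'ck/ck', group 1 = 'ck'.
Because there's exactly one group, `findall` drops the full match and keeps group 1 from each hit.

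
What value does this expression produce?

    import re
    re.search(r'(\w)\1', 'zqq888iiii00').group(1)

'q'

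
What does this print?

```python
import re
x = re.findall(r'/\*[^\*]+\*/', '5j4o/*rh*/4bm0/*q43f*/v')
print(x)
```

['/*rh*/', '/*q43f*/']

Walking the string: at [4:10] → '/*rh*/'; at [14:22] → '/*q43f*/'.
No capturing groups, so `findall` returns the 2 full match strings.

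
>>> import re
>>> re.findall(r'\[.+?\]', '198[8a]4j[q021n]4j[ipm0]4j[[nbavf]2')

With no groups in the pattern, `findall` gives back each whole match — 4 here.

['[8a]', '[q021n]', '[ipm0]', '[[nbavf]']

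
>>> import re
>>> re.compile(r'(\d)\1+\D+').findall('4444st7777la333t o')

['4', '7', '3']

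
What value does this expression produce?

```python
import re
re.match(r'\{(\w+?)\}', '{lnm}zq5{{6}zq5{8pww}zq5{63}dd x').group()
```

'{lnm}'

`re.match` only tries the pattern at the start of the string.
The match spans [0:5] → '{lnm}'.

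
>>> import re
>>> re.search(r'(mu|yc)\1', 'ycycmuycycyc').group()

'ycyc'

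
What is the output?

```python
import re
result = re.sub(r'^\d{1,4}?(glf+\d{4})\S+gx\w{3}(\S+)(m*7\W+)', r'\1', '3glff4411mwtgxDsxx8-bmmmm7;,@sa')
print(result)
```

Pattern: anchored at the start of the string; then 1 to 4 of a digit (lazy); then the literal 'gl', then one or more of a literal 'f', then exactly 4 of a digit (captured); then one or more of a non-whitespace character, then the literal 'gx', then exactly 3 of a word character; then one or more of a non-whitespace character (captured); then zero or more of a literal 'm', then a literal '7', then one or more of a non-word character (captured).
Matches: at [0:29] → '3glff4411mwtgxDsxx8-bmmmm7;,@'.
`\1` in the replacement pulls in group 1's text for each match.

glff4411sa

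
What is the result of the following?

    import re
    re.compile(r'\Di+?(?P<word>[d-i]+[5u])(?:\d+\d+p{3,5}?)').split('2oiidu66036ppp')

This matches a non-digit, then one or more of a literal 'i' (lazy); then one or more of a character in [d-i], then one of [5u] (captured as 'word'); then one or more of a digit, then one or more of a digit, then 3 to 5 of the literal 'p' (lazy) (non-capturing group).
A non-greedy quantifier consumes as few characters as it can — just enough that the remainder of the pattern still matches from where it stops; whatever follows it matches normally.
Matches to split on: at [1:14] → 'oiidu66036ppp'.
`re.split` interleaves the captured-group text with the surrounding fragments.

['2', 'idu', '']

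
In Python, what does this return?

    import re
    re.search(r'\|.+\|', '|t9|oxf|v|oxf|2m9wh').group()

'|t9|oxf|v|oxf|'

Unlike `match`, `search` isn't anchored — it looks for the pattern anywhere in the string.
The match spans [0:14] → '|t9|oxf|v|oxf|'.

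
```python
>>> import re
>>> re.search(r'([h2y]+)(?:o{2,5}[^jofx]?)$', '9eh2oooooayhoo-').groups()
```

('yh',)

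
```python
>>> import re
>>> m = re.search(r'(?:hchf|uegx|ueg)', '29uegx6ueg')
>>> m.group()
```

'uegx'

Alternation tries branches left to right and keeps the first one that lets the overall match succeed at that position.
Unlike `match`, `search` isn't anchored — it looks for the pattern anywhere in the string.
The match spans [2:6] → 'uegx'.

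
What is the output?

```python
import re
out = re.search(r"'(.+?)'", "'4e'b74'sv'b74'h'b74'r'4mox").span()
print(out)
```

A `+?`/`*?`/`{m,n}?` starts at its minimum and grows only as far as needed for what follows to match.
`re.search` scans for the first position where the pattern succeeds.
The match spans [0:4] → "'4e'".
Captured: group 1 = '4e'.

(0, 4)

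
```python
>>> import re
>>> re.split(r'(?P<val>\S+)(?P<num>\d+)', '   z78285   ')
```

The pattern matches one or more of a non-whitespace character (captured as 'val'); then one or more of a digit (captured as 'num').
Matches to split on: at [3:9] → 'z78285'.
With a capturing group present, the delimiter's captured portion is kept in the result list.

['   ', 'z7828', '5', '   ']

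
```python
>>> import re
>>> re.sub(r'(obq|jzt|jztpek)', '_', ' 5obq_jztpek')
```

' 5___pek'

Alternation tries branches left to right and keeps the first one that lets the overall match succeed at that position.
Matches: at [2:5] → 'obq'; at [6:9] → 'jzt'.
Each match is replaced by '_'.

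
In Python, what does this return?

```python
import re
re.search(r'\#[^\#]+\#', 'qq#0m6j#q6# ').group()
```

`search` walks the string left to right and returns the first match it finds.
The match spans [2:8] → '#0m6j#'.

'#0m6j#'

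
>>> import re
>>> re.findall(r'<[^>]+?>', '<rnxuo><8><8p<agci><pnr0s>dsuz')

Walking the string: at [0:7] → '<rnxuo>'; at [7:10] → '<8>'; at [10:19] → '<8p<agci>'; at [19:26] → '<pnr0s>'.
With no groups in the pattern, `findall` gives back each whole match — 4 here.

['<rnxuo>', '<8>', '<8p<agci>', '<pnr0s>']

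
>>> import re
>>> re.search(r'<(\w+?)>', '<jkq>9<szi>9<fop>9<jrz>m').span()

(0, 5)

`search` walks the string left to right and returns the first match it finds.
The match spans [0:5] → '<jkq>'.
Captured: group 1 = 'jkq'.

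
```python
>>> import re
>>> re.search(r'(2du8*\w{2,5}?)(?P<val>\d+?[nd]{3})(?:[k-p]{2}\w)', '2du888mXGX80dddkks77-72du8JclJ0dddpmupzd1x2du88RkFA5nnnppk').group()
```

'2du888mXGX80dddkks'

Pattern: the literal '2du', then zero or more of the literal '8', then 2 to 5 of a word character (lazy) (captured); then one or more of a digit (lazy), then exactly 3 of one of [nd] (captured as 'val'); then exactly 2 of a character in [k-p], then a word character (non-capturing group).
`re.search` tries every starting position until one works.
The match spans [0:18] → '2du888mXGX80dddkks'.
Captured: group 1 = '2du888mXGX', group 2 = '80ddd'.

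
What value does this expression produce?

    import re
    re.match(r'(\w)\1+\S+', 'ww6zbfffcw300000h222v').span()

(0, 21)

With `match`, the pattern is implicitly anchored at the beginning.
The match spans [0:21] → 'ww6zbfffcw300000h222v'.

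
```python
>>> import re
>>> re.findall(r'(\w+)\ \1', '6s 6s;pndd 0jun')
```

After group 1 captures some text, `\1` only succeeds where that same text appears again.
Scanning left to right: at [0:5] match '6s 6s', group 1 = '6s'.
One capturing group, so `findall` returns just the captured substring from the one match — 1 in all.

['6s']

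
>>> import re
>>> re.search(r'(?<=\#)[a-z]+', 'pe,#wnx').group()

The `(?=…)`/`(?<=…)` assertion just peeks at neighbouring text; it doesn't advance the match position.
`search` walks the string left to right and returns the first match it finds.
The match spans [4:7] → 'wnx'.

'wnx'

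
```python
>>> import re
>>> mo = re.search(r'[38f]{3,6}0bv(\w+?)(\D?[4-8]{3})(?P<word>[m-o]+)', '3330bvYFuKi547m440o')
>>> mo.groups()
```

('YFuK', 'i547', 'm')

The pattern matches 3 to 6 of one of [38f], then the literal '0bv'; then one or more of a word character (lazy) (captured); then optionally a non-digit, then exactly 3 of a character in [4-8] (captured); then one or more of a character in [m-o] (captured as 'word').
`re.search` scans for the first position where the pattern succeeds.
The match spans [0:15] → '3330bvYFuKi547m'.
Captured: group 1 = 'YFuK', group 2 = 'i547', group 3 = 'm'.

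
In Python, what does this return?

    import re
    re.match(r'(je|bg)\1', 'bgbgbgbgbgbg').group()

'bgbg'

`match` is anchored at position 0; if the pattern doesn't fit there, it returns None.
The match spans [0:4] → 'bgbg'.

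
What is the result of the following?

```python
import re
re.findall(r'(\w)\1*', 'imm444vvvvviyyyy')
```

['i', 'm', '4', 'v', 'i', 'y']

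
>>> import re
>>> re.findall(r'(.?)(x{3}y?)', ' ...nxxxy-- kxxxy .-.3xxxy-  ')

[('n', 'xxxy'), ('k', 'xxxy'), ('3', 'xxxy')]

This matches optionally any character (captured); then exactly 3 of the literal 'x', then optionally the literal 'y' (captured).
Matches: at [4:9] match 'nxxxy', groups = ('n', 'xxxy'); at [12:17] match 'kxxxy', groups = ('k', 'xxxy'); at [21:26] match '3xxxy', groups = ('3', 'xxxy').
2 groups means each result is a tuple of 2 captured strings — 3 here.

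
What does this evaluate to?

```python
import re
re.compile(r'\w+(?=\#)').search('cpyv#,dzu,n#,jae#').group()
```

'cpyv'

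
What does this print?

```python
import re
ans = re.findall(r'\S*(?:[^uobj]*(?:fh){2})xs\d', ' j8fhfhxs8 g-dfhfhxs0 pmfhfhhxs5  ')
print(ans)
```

['j8fhfhxs8 g-dfhfhxs0']

Pattern: zero or more of a non-whitespace character; then zero or more of any character except [uobj], then the literal 'fh' repeated 2 times (non-capturing group); then the literal 'xs', then a digit.
Scanning left to right: at [1:21] → 'j8fhfhxs8 g-dfhfhxs0'.
No capturing groups, so `findall` returns the 1 full match string.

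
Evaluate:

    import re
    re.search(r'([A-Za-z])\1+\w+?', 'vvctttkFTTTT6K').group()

After group 1 captures some text, `\1` only succeeds where that same text appears again.
`re.search` tries every starting position until one works.
The match spans [0:3] → 'vvc'.
Captured: group 1 = 'v'.

'vvc'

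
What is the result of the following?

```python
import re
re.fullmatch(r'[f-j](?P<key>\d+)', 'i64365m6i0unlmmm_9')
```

None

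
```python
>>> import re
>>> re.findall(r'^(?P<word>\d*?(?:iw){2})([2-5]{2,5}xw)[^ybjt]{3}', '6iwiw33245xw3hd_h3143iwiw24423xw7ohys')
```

2 groups means the one result is a tuple of 2 captured strings — 1 here.

[('6iwiw', '33245xw')]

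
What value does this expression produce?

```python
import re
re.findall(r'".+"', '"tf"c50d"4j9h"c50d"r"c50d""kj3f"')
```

['"tf"c50d"4j9h"c50d"r"c50d""kj3f"']

No capturing groups, so `findall` returns the 1 full match string.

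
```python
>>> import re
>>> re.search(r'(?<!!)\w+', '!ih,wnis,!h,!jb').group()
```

'h'

The negative lookahead/lookbehind blocks any match where the forbidden context is present.
The match spans [2:3] → 'h'.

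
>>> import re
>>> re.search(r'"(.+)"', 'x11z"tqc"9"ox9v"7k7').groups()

Unlike `match`, `search` isn't anchored — it looks for the pattern anywhere in the string.
The match spans [4:16] → '"tqc"9"ox9v"'.
Captured: group 1 = 'tqc"9"ox9v'.

('tqc"9"ox9v',)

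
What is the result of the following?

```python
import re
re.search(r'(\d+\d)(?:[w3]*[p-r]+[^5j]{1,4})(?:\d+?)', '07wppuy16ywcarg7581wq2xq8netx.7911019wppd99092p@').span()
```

Pattern: one or more of a digit, then a digit (captured); then zero or more of one of [w3], then one or more of a character in [p-r], then 1 to 4 of any character except [5j] (non-capturing group); then one or more of a digit (lazy) (non-capturing group).
Unlike `match`, `search` isn't anchored — it looks for the pattern anywhere in the string.
The match spans [0:9] → '07wppuy16'.
Captured: group 1 = '07'.

(0, 9)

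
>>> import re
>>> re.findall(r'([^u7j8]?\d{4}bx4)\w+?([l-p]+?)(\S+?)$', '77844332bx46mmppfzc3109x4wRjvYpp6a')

[('44332bx4', 'm', 'mppfzc3109x4wRjvYpp6a')]

The `?` after the quantifier makes it lazy — it takes as little as possible before letting the rest of the pattern try.
3 groups means the one result is a tuple of 3 captured strings — 1 here.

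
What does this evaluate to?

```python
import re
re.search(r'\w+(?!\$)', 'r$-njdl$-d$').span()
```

The negative lookahead/lookbehind blocks any match where the forbidden context is present.
Unlike `match`, `search` isn't anchored — it looks for the pattern anywhere in the string.
The match spans [3:6] → 'njd'.

(3, 6)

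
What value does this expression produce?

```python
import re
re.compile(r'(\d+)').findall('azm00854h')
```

['00854']

Pattern: one or more of a digit (captured).
Scanning left to right: at [3:8] match '00854', group 1 = '00854'.
With a single group, `findall` returns only what that group captured — 1 item.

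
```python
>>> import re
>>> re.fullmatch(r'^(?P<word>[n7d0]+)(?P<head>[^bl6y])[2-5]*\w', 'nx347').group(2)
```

This matches anchored at the start of the string; then one or more of one of [n7d0] (captured as 'word'); then any character except [bl6y] (captured as 'head'); then zero or more of a character in [2-5], then a word character.
For `fullmatch`, every character of the input must be accounted for by the pattern.
The match spans [0:5] → 'nx347'.
Captured: group 1 = 'n', group 2 = 'x'.

'x'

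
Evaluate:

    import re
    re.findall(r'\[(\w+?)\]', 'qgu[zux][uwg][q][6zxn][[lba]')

['zux', 'uwg', 'q', '6zxn', 'lba']

Scanning left to right: at [3:8] match '[zux]', group 1 = 'zux'; at [8:13] match '[uwg]', group 1 = 'uwg'; at [13:16] match '[q]', group 1 = 'q'; at [16:22] match '[6zxn]', group 1 = '6zxn'; at [23:28] match '[lba]', group 1 = 'lba'.
`findall` collects group 1 from each match (5 total).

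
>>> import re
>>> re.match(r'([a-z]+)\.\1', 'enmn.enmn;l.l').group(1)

'enmn'

`\1` has to match the exact text group 1 already captured.
`re.match` only tries the pattern at the start of the string.
The match spans [0:9] → 'enmn.enmn'.
Captured: group 1 = 'enmn'.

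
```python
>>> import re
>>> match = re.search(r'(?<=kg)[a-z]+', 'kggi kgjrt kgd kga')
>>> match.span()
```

(2, 4)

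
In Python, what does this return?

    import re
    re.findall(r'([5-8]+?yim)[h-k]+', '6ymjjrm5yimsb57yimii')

['57yim']

This matches one or more of a character in [5-8] (lazy), then the literal 'yim' (captured); then one or more of a character in [h-k].
Matches: at [13:20] match '57yimii', group 1 = '57yim'.
`findall` collects group 1 from the one match (1 total).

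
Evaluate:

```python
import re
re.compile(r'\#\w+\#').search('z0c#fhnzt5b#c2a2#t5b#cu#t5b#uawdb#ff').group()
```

'#fhnzt5b#'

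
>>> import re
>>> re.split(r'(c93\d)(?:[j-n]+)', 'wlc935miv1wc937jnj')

['wl', 'c935', 'iv1w', 'c937', '']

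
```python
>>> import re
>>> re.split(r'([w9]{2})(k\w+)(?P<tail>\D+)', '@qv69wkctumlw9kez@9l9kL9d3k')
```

['@qv6', '9w', 'kctumlw9kez', '@', '9l9kL9d3k']

This matches exactly 2 of one of [w9] (captured); then a literal 'k', then one or more of a word character (captured); then one or more of a non-digit (captured as 'tail').
Matches to split on: at [4:18] → '9wkctumlw9kez@'.
With a capturing group present, the delimiter's captured portion is kept in the result list.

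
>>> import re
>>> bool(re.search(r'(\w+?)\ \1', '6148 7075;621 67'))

False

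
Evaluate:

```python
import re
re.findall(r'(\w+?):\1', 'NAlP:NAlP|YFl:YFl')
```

`\1` has to match the exact text group 1 already captured.
Matches: at [0:9] match 'NAlP:NAlP', group 1 = 'NAlP'; at [10:17] match 'YFl:YFl', group 1 = 'YFl'.
Because there's exactly one group, `findall` drops the full match and keeps group 1 from each hit.

['NAlP', 'YFl']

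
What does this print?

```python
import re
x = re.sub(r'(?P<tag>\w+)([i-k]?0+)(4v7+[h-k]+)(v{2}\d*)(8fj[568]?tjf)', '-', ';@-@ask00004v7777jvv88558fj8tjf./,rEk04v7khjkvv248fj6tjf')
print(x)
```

This matches one or more of a word character (captured as 'tag'); then optionally a character in [i-k], then one or more of the literal '0' (captured); then the literal '4v', then one or more of the literal '7', then one or more of a character in [h-k] (captured); then exactly 2 of the literal 'v', then zero or more of a digit (captured); then the literal '8fj', then optionally one of [568], then the literal 'tjf' (captured).
Matches: at [4:31] → 'ask00004v7777jvv88558fj8tjf'; at [34:56] → 'rEk04v7khjkvv248fj6tjf'.
`sub` substitutes '-' at each match site.

;@-@-./,-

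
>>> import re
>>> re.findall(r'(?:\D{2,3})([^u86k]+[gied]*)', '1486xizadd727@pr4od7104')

This matches 2 to 3 of a non-digit (non-capturing group); then one or more of any character except [u86k], then zero or more of one of [gied] (captured).
With a single group, `findall` returns only what that group captured — 1 item.

['add727@pr4od7104']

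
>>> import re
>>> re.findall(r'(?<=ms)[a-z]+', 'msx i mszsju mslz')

The lookaround is zero-width — it requires the adjacent text to match without consuming it, so the asserted text isn't part of the match.
With no groups in the pattern, `findall` gives back each whole match — 3 here.

['x', 'zsju', 'lz']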